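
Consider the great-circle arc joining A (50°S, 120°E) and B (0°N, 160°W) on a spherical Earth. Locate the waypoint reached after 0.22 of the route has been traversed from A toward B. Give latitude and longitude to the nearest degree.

The haversine formula gives a central angle δ ≈ 1.459 rad (83.6°) between the endpoints.
Interpolate at f = 0.22 with slerp weights a = sin((1−f)δ)/sin δ ≈ 0.913, b = sin(fδ)/sin δ ≈ 0.317.
p = a·p₁ + b·p₂ ≈ (-0.592, 0.400, -0.700); φ = arcsin(p_z) ≈ -44.41°, λ = atan2(p_y, p_x) ≈ 145.95°.

≈ (44°S, 146°E)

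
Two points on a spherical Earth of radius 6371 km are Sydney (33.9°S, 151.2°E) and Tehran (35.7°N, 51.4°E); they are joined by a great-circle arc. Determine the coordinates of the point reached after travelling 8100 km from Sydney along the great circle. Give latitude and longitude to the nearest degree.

Write both endpoints as unit vectors p₁, p₂ with components (cos φ cos λ, cos φ sin λ, sin φ).
The central angle between the endpoints is δ = arccos(p₁·p₂) ≈ 2.027 rad (116.1°). The total great-circle distance is δ·R ≈ 2.027 × 6371 ≈ 12912 km, so the target fraction is f = 8100/12912 ≈ 0.627.
Interpolate at f ≈ 0.627 with slerp weights a = sin((1−f)δ)/sin δ ≈ 0.763, b = sin(fδ)/sin δ ≈ 1.064.
p = a·p₁ + b·p₂ ≈ (-0.016, 0.981, 0.195); φ = arcsin(p_z) ≈ 11.26°, λ = atan2(p_y, p_x) ≈ 90.94°.

≈ 11°N, 91°E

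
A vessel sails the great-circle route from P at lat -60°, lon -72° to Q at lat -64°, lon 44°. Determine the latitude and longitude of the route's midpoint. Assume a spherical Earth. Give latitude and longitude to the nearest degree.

≈ lat -74°, lon -20°

Write both endpoints as unit vectors p₁, p₂ with components (cos φ cos λ, cos φ sin λ, sin φ).
The central angle between the endpoints is δ = arccos(p₁·p₂) ≈ 0.820 rad (47.0°).
Interpolate at f = 1/2 with slerp weights a = sin((1−f)δ)/sin δ ≈ 0.545, b = sin(fδ)/sin δ ≈ 0.545.
p = a·p₁ + b·p₂ ≈ (0.256, -0.093, -0.962); φ = arcsin(p_z) ≈ -74.18°, λ = atan2(p_y, p_x) ≈ -20.00°.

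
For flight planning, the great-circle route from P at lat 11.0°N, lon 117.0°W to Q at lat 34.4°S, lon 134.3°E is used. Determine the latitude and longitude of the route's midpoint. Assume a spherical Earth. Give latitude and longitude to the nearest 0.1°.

Write both endpoints as unit vectors p₁, p₂ with components (cos φ cos λ, cos φ sin λ, sin φ).
The central angle between the endpoints is δ = arccos(p₁·p₂) ≈ 1.947 rad (111.6°).
Interpolate at f = 1/2 with slerp weights a = sin((1−f)δ)/sin δ ≈ 0.889, b = sin(fδ)/sin δ ≈ 0.889.
p = a·p₁ + b·p₂ ≈ (-0.909, -0.253, -0.333); φ = arcsin(p_z) ≈ -19.43°, λ = atan2(p_y, p_x) ≈ -164.46°.

≈ lat 19.4°S, lon 164.5°W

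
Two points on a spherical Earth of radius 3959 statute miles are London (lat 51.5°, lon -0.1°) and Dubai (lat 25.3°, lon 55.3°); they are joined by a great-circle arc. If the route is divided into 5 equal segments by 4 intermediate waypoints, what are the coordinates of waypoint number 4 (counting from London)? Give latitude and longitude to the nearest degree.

≈ lat 32°, lon 47°

The haversine formula gives a central angle δ ≈ 0.858 rad (49.2°) between the endpoints.
Interpolate at f = 4/5 with slerp weights a = sin((1−f)δ)/sin δ ≈ 0.226, b = sin(fδ)/sin δ ≈ 0.838.
p = a·p₁ + b·p₂ ≈ (0.572, 0.622, 0.535); φ = arcsin(p_z) ≈ 32.32°, λ = atan2(p_y, p_x) ≈ 47.43°.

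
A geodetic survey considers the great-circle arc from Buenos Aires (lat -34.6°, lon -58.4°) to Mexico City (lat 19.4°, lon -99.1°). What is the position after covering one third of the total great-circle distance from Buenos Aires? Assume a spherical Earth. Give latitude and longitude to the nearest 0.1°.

Convert each endpoint to a unit vector on the sphere (x = cos φ cos λ, y = cos φ sin λ, z = sin φ).
The central angle between the endpoints is δ = arccos(p₁·p₂) ≈ 1.159 rad (66.4°).
Interpolate at f = 1/3 with slerp weights a = sin((1−f)δ)/sin δ ≈ 0.762, b = sin(fδ)/sin δ ≈ 0.411.
p = a·p₁ + b·p₂ ≈ (0.267, -0.917, -0.296); φ = arcsin(p_z) ≈ -17.22°, λ = atan2(p_y, p_x) ≈ -73.75°.

≈ lat -17.2°, lon -73.8°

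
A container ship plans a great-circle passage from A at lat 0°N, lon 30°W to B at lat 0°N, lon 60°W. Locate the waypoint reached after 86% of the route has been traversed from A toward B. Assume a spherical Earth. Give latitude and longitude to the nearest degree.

Convert each endpoint to a unit vector on the sphere (x = cos φ cos λ, y = cos φ sin λ, z = sin φ).
The central angle between the endpoints is δ = arccos(p₁·p₂) ≈ 0.524 rad (30.0°).
Interpolate at f = 0.86 with slerp weights a = sin((1−f)δ)/sin δ ≈ 0.146, b = sin(fδ)/sin δ ≈ 0.870.
p = a·p₁ + b·p₂ ≈ (0.562, -0.827, 0.000); φ = arcsin(p_z) ≈ 0.00°, λ = atan2(p_y, p_x) ≈ -55.80°.

≈ lat 0°N, lon 56°W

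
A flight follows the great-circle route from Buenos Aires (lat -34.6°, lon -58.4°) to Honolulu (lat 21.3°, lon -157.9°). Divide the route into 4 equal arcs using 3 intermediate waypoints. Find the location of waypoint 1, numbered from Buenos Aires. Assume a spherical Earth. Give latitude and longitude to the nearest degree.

≈ lat -25°, lon -88°

Write both endpoints as unit vectors p₁, p₂ with components (cos φ cos λ, cos φ sin λ, sin φ).
The central angle between the endpoints is δ = arccos(p₁·p₂) ≈ 1.910 rad (109.4°).
Interpolate at f = 1/4 with slerp weights a = sin((1−f)δ)/sin δ ≈ 1.050, b = sin(fδ)/sin δ ≈ 0.487.
p = a·p₁ + b·p₂ ≈ (0.032, -0.907, -0.419); φ = arcsin(p_z) ≈ -24.80°, λ = atan2(p_y, p_x) ≈ -87.96°.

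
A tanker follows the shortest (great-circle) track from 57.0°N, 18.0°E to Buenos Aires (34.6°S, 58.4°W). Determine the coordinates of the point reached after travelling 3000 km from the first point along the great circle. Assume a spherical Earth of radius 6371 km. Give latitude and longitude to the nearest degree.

≈ 38°N, 12°W

The haversine formula gives a central angle δ ≈ 1.951 rad (111.8°) between the endpoints. The total great-circle distance is δ·R ≈ 1.951 × 6371 ≈ 12428 km, so the target fraction is f = 3000/12428 ≈ 0.241.
Interpolate at f ≈ 0.241 with slerp weights a = sin((1−f)δ)/sin δ ≈ 1.072, b = sin(fδ)/sin δ ≈ 0.489.
p = a·p₁ + b·p₂ ≈ (0.766, -0.162, 0.622); φ = arcsin(p_z) ≈ 38.46°, λ = atan2(p_y, p_x) ≈ -11.94°.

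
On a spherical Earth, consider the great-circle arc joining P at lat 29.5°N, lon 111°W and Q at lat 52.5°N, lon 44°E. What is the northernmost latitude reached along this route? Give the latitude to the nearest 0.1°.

≈ 77.0°N

The great circle lies in the plane with unit normal n̂ = (p₁ × p₂)/|p₁ × p₂|.
Here n̂_z ≈ +0.225; the vertex latitude is φ_max = arccos|n̂_z| ≈ 77.0°.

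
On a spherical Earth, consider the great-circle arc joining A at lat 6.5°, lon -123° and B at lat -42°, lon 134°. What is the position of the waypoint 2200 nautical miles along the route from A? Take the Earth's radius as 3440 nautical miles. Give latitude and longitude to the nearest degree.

≈ lat -18°, lon -151°

Write both endpoints as unit vectors p₁, p₂ with components (cos φ cos λ, cos φ sin λ, sin φ).
The central angle between the endpoints is δ = arccos(p₁·p₂) ≈ 1.815 rad (104.0°). The total great-circle distance is δ·R ≈ 1.815 × 3440 ≈ 6244 nmi, so the target fraction is f = 2200/6244 ≈ 0.352.
Interpolate at f ≈ 0.352 with slerp weights a = sin((1−f)δ)/sin δ ≈ 0.951, b = sin(fδ)/sin δ ≈ 0.615.
p = a·p₁ + b·p₂ ≈ (-0.832, -0.464, -0.304); φ = arcsin(p_z) ≈ -17.69°, λ = atan2(p_y, p_x) ≈ -150.87°.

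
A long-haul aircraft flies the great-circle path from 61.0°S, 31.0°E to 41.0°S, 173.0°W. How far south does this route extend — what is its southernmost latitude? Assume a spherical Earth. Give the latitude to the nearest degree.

≈ 81°S

The great circle lies in the plane with unit normal n̂ = (p₁ × p₂)/|p₁ × p₂|.
Here n̂_z ≈ +0.153; the vertex latitude is φ_max = arccos|n̂_z| ≈ 81.2°.
Check via Clairaut: cos φ_max = |cos φ₁| · sin C = cos(61.0°)·sin(161.6°) ≈ 0.153, again giving ≈ 81.2°.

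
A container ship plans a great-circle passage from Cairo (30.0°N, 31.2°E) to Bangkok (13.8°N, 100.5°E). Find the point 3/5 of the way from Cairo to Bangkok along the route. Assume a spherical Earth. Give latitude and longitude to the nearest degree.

From cos δ = sin φ₁ sin φ₂ + cos φ₁ cos φ₂ cos Δλ, the central angle is δ ≈ 1.141 rad (65.4°).
Interpolate at f = 3/5 with slerp weights a = sin((1−f)δ)/sin δ ≈ 0.485, b = sin(fδ)/sin δ ≈ 0.696.
p = a·p₁ + b·p₂ ≈ (0.236, 0.882, 0.408); φ = arcsin(p_z) ≈ 24.10°, λ = atan2(p_y, p_x) ≈ 75.01°.

≈ 24°N, 75°E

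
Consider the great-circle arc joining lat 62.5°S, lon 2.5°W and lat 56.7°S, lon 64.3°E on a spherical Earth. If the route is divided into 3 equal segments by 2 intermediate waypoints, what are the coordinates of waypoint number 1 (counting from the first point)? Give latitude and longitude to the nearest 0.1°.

Convert each endpoint to a unit vector on the sphere (x = cos φ cos λ, y = cos φ sin λ, z = sin φ).
The central angle between the endpoints is δ = arccos(p₁·p₂) ≈ 0.571 rad (32.7°).
Interpolate at f = 1/3 with slerp weights a = sin((1−f)δ)/sin δ ≈ 0.687, b = sin(fδ)/sin δ ≈ 0.350.
p = a·p₁ + b·p₂ ≈ (0.400, 0.159, -0.902); φ = arcsin(p_z) ≈ -64.47°, λ = atan2(p_y, p_x) ≈ 21.70°.

≈ lat 64.5°S, lon 21.7°E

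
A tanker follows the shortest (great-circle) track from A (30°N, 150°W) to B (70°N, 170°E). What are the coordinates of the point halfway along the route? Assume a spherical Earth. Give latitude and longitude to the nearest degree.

≈ (51°N, 161°W)

Write both endpoints as unit vectors p₁, p₂ with components (cos φ cos λ, cos φ sin λ, sin φ).
The central angle between the endpoints is δ = arccos(p₁·p₂) ≈ 0.800 rad (45.8°).
Interpolate at f = 1/2 with slerp weights a = sin((1−f)δ)/sin δ ≈ 0.543, b = sin(fδ)/sin δ ≈ 0.543.
p = a·p₁ + b·p₂ ≈ (-0.590, -0.203, 0.782); φ = arcsin(p_z) ≈ 51.40°, λ = atan2(p_y, p_x) ≈ -161.03°.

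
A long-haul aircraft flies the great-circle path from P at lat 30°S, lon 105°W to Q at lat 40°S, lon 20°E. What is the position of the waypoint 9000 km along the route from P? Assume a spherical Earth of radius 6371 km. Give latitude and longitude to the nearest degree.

≈ lat 48°S, lon 7°E

From cos δ = sin φ₁ sin φ₂ + cos φ₁ cos φ₂ cos Δλ, the central angle is δ ≈ 1.630 rad (93.4°). The total great-circle distance is δ·R ≈ 1.630 × 6371 ≈ 10384 km, so the target fraction is f = 9000/10384 ≈ 0.867.
Interpolate at f ≈ 0.867 with slerp weights a = sin((1−f)δ)/sin δ ≈ 0.216, b = sin(fδ)/sin δ ≈ 0.989.
p = a·p₁ + b·p₂ ≈ (0.664, 0.079, -0.744); φ = arcsin(p_z) ≈ -48.06°, λ = atan2(p_y, p_x) ≈ 6.75°.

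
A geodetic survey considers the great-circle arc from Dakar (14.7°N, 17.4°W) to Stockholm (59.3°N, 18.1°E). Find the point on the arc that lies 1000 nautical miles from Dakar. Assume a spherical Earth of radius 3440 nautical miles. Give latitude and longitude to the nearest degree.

Write both endpoints as unit vectors p₁, p₂ with components (cos φ cos λ, cos φ sin λ, sin φ).
The central angle between the endpoints is δ = arccos(p₁·p₂) ≈ 0.902 rad (51.7°). The total great-circle distance is δ·R ≈ 0.902 × 3440 ≈ 3102 nmi, so the target fraction is f = 1000/3102 ≈ 0.322.
Interpolate at f ≈ 0.322 with slerp weights a = sin((1−f)δ)/sin δ ≈ 0.731, b = sin(fδ)/sin δ ≈ 0.365.
p = a·p₁ + b·p₂ ≈ (0.852, -0.154, 0.500); φ = arcsin(p_z) ≈ 29.99°, λ = atan2(p_y, p_x) ≈ -10.22°.

≈ (30°N, 10°W)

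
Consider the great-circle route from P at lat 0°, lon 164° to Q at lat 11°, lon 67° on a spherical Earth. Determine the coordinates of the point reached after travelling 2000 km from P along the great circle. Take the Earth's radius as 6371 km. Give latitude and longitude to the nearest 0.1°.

≈ lat 3.4°, lon 146.3°

Write both endpoints as unit vectors p₁, p₂ with components (cos φ cos λ, cos φ sin λ, sin φ).
The central angle between the endpoints is δ = arccos(p₁·p₂) ≈ 1.691 rad (96.9°). The total great-circle distance is δ·R ≈ 1.691 × 6371 ≈ 10772 km, so the target fraction is f = 2000/10772 ≈ 0.186.
Interpolate at f ≈ 0.186 with slerp weights a = sin((1−f)δ)/sin δ ≈ 0.988, b = sin(fδ)/sin δ ≈ 0.311.
p = a·p₁ + b·p₂ ≈ (-0.831, 0.553, 0.059); φ = arcsin(p_z) ≈ 3.40°, λ = atan2(p_y, p_x) ≈ 146.33°.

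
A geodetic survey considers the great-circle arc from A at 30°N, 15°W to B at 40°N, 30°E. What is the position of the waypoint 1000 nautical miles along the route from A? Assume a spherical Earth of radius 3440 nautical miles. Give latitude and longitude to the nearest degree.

Convert each endpoint to a unit vector on the sphere (x = cos φ cos λ, y = cos φ sin λ, z = sin φ).
The central angle between the endpoints is δ = arccos(p₁·p₂) ≈ 0.659 rad (37.8°). The total great-circle distance is δ·R ≈ 0.659 × 3440 ≈ 2268 nmi, so the target fraction is f = 1000/2268 ≈ 0.441.
Interpolate at f ≈ 0.441 with slerp weights a = sin((1−f)δ)/sin δ ≈ 0.588, b = sin(fδ)/sin δ ≈ 0.468.
p = a·p₁ + b·p₂ ≈ (0.802, 0.047, 0.595); φ = arcsin(p_z) ≈ 36.50°, λ = atan2(p_y, p_x) ≈ 3.38°.

≈ 37°N, 3°E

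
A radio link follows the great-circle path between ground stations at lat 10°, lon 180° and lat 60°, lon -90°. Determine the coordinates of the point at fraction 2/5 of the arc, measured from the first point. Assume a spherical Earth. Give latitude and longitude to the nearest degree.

≈ lat 37°, lon -160°

Convert each endpoint to a unit vector on the sphere (x = cos φ cos λ, y = cos φ sin λ, z = sin φ).
The central angle between the endpoints is δ = arccos(p₁·p₂) ≈ 1.420 rad (81.4°).
Interpolate at f = 2/5 with slerp weights a = sin((1−f)δ)/sin δ ≈ 0.761, b = sin(fδ)/sin δ ≈ 0.544.
p = a·p₁ + b·p₂ ≈ (-0.750, -0.272, 0.603); φ = arcsin(p_z) ≈ 37.11°, λ = atan2(p_y, p_x) ≈ -160.05°.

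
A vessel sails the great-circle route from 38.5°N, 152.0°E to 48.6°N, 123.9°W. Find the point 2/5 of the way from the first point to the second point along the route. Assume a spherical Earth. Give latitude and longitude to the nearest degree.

≈ 50°N, 179°W

The haversine formula gives a central angle δ ≈ 1.024 rad (58.7°) between the endpoints.
Interpolate at f = 2/5 with slerp weights a = sin((1−f)δ)/sin δ ≈ 0.675, b = sin(fδ)/sin δ ≈ 0.466.
p = a·p₁ + b·p₂ ≈ (-0.638, -0.008, 0.770); φ = arcsin(p_z) ≈ 50.33°, λ = atan2(p_y, p_x) ≈ -179.29°.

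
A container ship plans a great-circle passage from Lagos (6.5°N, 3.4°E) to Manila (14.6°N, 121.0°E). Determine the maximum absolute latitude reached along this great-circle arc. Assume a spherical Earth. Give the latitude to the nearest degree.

≈ 20°N

The great circle lies in the plane with unit normal n̂ = (p₁ × p₂)/|p₁ × p₂|.
Here n̂_z ≈ +0.937; the vertex latitude is φ_max = arccos|n̂_z| ≈ 20.4°.
Check via Clairaut: cos φ_max = |cos φ₁| · sin C = cos(6.5°)·sin(70.6°) ≈ 0.937, again giving ≈ 20.4°.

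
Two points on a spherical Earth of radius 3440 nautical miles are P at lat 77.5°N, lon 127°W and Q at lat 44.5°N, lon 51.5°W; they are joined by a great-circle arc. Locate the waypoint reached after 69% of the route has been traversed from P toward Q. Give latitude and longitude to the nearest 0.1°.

Write both endpoints as unit vectors p₁, p₂ with components (cos φ cos λ, cos φ sin λ, sin φ).
The central angle between the endpoints is δ = arccos(p₁·p₂) ≈ 0.763 rad (43.7°).
Interpolate at f = 0.69 with slerp weights a = sin((1−f)δ)/sin δ ≈ 0.339, b = sin(fδ)/sin δ ≈ 0.727.
p = a·p₁ + b·p₂ ≈ (0.279, -0.464, 0.841); φ = arcsin(p_z) ≈ 57.21°, λ = atan2(p_y, p_x) ≈ -59.04°.

≈ lat 57.2°N, lon 59.0°W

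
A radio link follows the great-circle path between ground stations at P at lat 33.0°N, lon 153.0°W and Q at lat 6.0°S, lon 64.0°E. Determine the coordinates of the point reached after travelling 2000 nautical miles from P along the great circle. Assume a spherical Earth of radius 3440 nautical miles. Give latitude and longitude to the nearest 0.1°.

Convert each endpoint to a unit vector on the sphere (x = cos φ cos λ, y = cos φ sin λ, z = sin φ).
The central angle between the endpoints is δ = arccos(p₁·p₂) ≈ 2.379 rad (136.3°). The total great-circle distance is δ·R ≈ 2.379 × 3440 ≈ 8184 nmi, so the target fraction is f = 2000/8184 ≈ 0.244.
Interpolate at f ≈ 0.244 with slerp weights a = sin((1−f)δ)/sin δ ≈ 1.411, b = sin(fδ)/sin δ ≈ 0.795.
p = a·p₁ + b·p₂ ≈ (-0.707, 0.174, 0.685); φ = arcsin(p_z) ≈ 43.25°, λ = atan2(p_y, p_x) ≈ 166.21°.

≈ lat 43.2°N, lon 166.2°E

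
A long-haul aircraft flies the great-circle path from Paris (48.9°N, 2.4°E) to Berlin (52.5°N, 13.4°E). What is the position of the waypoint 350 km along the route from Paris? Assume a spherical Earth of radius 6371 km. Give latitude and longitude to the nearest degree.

≈ 50°N, 7°E

Write both endpoints as unit vectors p₁, p₂ with components (cos φ cos λ, cos φ sin λ, sin φ).
The central angle between the endpoints is δ = arccos(p₁·p₂) ≈ 0.137 rad (7.8°). The total great-circle distance is δ·R ≈ 0.137 × 6371 ≈ 871 km, so the target fraction is f = 350/871 ≈ 0.402.
Interpolate at f ≈ 0.402 with slerp weights a = sin((1−f)δ)/sin δ ≈ 0.599, b = sin(fδ)/sin δ ≈ 0.403.
p = a·p₁ + b·p₂ ≈ (0.632, 0.073, 0.771); φ = arcsin(p_z) ≈ 50.47°, λ = atan2(p_y, p_x) ≈ 6.62°.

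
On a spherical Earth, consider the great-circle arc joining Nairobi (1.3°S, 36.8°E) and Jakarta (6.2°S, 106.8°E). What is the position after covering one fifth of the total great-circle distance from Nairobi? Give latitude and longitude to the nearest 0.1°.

≈ (2.7°S, 50.7°E)

Convert each endpoint to a unit vector on the sphere (x = cos φ cos λ, y = cos φ sin λ, z = sin φ).
The central angle between the endpoints is δ = arccos(p₁·p₂) ≈ 1.221 rad (70.0°).
Interpolate at f = 1/5 with slerp weights a = sin((1−f)δ)/sin δ ≈ 0.882, b = sin(fδ)/sin δ ≈ 0.257.
p = a·p₁ + b·p₂ ≈ (0.632, 0.773, -0.048); φ = arcsin(p_z) ≈ -2.74°, λ = atan2(p_y, p_x) ≈ 50.73°.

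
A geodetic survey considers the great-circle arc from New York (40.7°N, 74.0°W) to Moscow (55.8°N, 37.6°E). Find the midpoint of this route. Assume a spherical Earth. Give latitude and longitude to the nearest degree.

Write both endpoints as unit vectors p₁, p₂ with components (cos φ cos λ, cos φ sin λ, sin φ).
The central angle between the endpoints is δ = arccos(p₁·p₂) ≈ 1.178 rad (67.5°).
Interpolate at f = 1/2 with slerp weights a = sin((1−f)δ)/sin δ ≈ 0.601, b = sin(fδ)/sin δ ≈ 0.601.
p = a·p₁ + b·p₂ ≈ (0.393, -0.232, 0.890); φ = arcsin(p_z) ≈ 62.82°, λ = atan2(p_y, p_x) ≈ -30.53°.

≈ 63°N, 31°W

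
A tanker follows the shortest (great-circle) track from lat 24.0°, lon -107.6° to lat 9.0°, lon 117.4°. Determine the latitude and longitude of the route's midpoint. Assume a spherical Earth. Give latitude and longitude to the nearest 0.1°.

Convert each endpoint to a unit vector on the sphere (x = cos φ cos λ, y = cos φ sin λ, z = sin φ).
The central angle between the endpoints is δ = arccos(p₁·p₂) ≈ 2.183 rad (125.1°).
Interpolate at f = 1/2 with slerp weights a = sin((1−f)δ)/sin δ ≈ 1.084, b = sin(fδ)/sin δ ≈ 1.084.
p = a·p₁ + b·p₂ ≈ (-0.792, 0.007, 0.610); φ = arcsin(p_z) ≈ 37.62°, λ = atan2(p_y, p_x) ≈ 179.52°.

≈ lat 37.6°, lon 179.5°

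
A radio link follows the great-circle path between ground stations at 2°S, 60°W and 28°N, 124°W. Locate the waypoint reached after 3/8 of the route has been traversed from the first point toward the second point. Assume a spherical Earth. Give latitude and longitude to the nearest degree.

≈ 11°N, 82°W

Write both endpoints as unit vectors p₁, p₂ with components (cos φ cos λ, cos φ sin λ, sin φ).
The central angle between the endpoints is δ = arccos(p₁·p₂) ≈ 1.191 rad (68.3°).
Interpolate at f = 3/8 with slerp weights a = sin((1−f)δ)/sin δ ≈ 0.730, b = sin(fδ)/sin δ ≈ 0.465.
p = a·p₁ + b·p₂ ≈ (0.135, -0.972, 0.193); φ = arcsin(p_z) ≈ 11.12°, λ = atan2(p_y, p_x) ≈ -82.10°.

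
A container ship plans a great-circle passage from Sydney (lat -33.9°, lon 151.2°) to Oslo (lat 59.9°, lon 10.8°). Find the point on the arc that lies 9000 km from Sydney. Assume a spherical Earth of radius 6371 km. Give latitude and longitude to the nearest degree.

≈ lat 37°, lon 110°

Convert each endpoint to a unit vector on the sphere (x = cos φ cos λ, y = cos φ sin λ, z = sin φ).
The central angle between the endpoints is δ = arccos(p₁·p₂) ≈ 2.504 rad (143.4°). The total great-circle distance is δ·R ≈ 2.504 × 6371 ≈ 15950 km, so the target fraction is f = 9000/15950 ≈ 0.564.
Interpolate at f ≈ 0.564 with slerp weights a = sin((1−f)δ)/sin δ ≈ 1.489, b = sin(fδ)/sin δ ≈ 1.658.
p = a·p₁ + b·p₂ ≈ (-0.266, 0.751, 0.604); φ = arcsin(p_z) ≈ 37.14°, λ = atan2(p_y, p_x) ≈ 109.53°.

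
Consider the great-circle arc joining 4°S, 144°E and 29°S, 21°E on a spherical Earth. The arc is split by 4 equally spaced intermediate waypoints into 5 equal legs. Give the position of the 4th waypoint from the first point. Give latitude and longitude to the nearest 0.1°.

≈ 34.8°S, 47.6°E

Convert each endpoint to a unit vector on the sphere (x = cos φ cos λ, y = cos φ sin λ, z = sin φ).
The central angle between the endpoints is δ = arccos(p₁·p₂) ≈ 2.028 rad (116.2°).
Interpolate at f = 4/5 with slerp weights a = sin((1−f)δ)/sin δ ≈ 0.440, b = sin(fδ)/sin δ ≈ 1.113.
p = a·p₁ + b·p₂ ≈ (0.554, 0.607, -0.570); φ = arcsin(p_z) ≈ -34.77°, λ = atan2(p_y, p_x) ≈ 47.60°.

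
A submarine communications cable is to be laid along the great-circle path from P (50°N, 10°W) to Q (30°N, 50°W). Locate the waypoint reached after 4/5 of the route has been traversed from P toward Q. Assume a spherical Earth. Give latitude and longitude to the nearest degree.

Convert each endpoint to a unit vector on the sphere (x = cos φ cos λ, y = cos φ sin λ, z = sin φ).
The central angle between the endpoints is δ = arccos(p₁·p₂) ≈ 0.628 rad (36.0°).
Interpolate at f = 4/5 with slerp weights a = sin((1−f)δ)/sin δ ≈ 0.213, b = sin(fδ)/sin δ ≈ 0.820.
p = a·p₁ + b·p₂ ≈ (0.591, -0.568, 0.573); φ = arcsin(p_z) ≈ 34.97°, λ = atan2(p_y, p_x) ≈ -43.83°.

≈ (35°N, 44°W)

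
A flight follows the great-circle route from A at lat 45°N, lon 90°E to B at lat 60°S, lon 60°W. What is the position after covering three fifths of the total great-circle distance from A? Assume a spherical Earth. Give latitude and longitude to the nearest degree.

Convert each endpoint to a unit vector on the sphere (x = cos φ cos λ, y = cos φ sin λ, z = sin φ).
The central angle between the endpoints is δ = arccos(p₁·p₂) ≈ 2.735 rad (156.7°).
Interpolate at f = 3/5 with slerp weights a = sin((1−f)δ)/sin δ ≈ 2.248, b = sin(fδ)/sin δ ≈ 2.524.
p = a·p₁ + b·p₂ ≈ (0.631, 0.497, -0.596); φ = arcsin(p_z) ≈ -36.59°, λ = atan2(p_y, p_x) ≈ 38.21°.

≈ lat 37°S, lon 38°E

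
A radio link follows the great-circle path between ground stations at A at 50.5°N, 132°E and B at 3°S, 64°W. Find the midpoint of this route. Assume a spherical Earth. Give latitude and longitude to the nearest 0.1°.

≈ 59.4°N, 88.4°W

Write both endpoints as unit vectors p₁, p₂ with components (cos φ cos λ, cos φ sin λ, sin φ).
The central angle between the endpoints is δ = arccos(p₁·p₂) ≈ 2.280 rad (130.6°).
Interpolate at f = 1/2 with slerp weights a = sin((1−f)δ)/sin δ ≈ 1.197, b = sin(fδ)/sin δ ≈ 1.197.
p = a·p₁ + b·p₂ ≈ (0.015, -0.509, 0.861); φ = arcsin(p_z) ≈ 59.42°, λ = atan2(p_y, p_x) ≈ -88.36°.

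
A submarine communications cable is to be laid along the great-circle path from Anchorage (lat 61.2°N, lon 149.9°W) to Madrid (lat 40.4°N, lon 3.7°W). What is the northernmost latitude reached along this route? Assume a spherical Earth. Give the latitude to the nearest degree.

≈ 78°N

The great circle lies in the plane with unit normal n̂ = (p₁ × p₂)/|p₁ × p₂|.
Here n̂_z ≈ +0.212; the vertex latitude is φ_max = arccos|n̂_z| ≈ 77.8°.
Check via Clairaut: cos φ_max = |cos φ₁| · sin C = cos(61.2°)·sin(26.0°) ≈ 0.212, again giving ≈ 77.8°.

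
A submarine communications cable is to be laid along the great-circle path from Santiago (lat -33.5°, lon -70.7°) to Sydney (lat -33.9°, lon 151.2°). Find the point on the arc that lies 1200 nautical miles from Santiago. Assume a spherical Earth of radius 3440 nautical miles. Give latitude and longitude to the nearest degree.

The haversine formula gives a central angle δ ≈ 1.780 rad (102.0°) between the endpoints. The total great-circle distance is δ·R ≈ 1.780 × 3440 ≈ 6122 nmi, so the target fraction is f = 1200/6122 ≈ 0.196.
Interpolate at f ≈ 0.196 with slerp weights a = sin((1−f)δ)/sin δ ≈ 1.012, b = sin(fδ)/sin δ ≈ 0.349.
p = a·p₁ + b·p₂ ≈ (0.025, -0.657, -0.754); φ = arcsin(p_z) ≈ -48.90°, λ = atan2(p_y, p_x) ≈ -87.83°.

≈ lat -49°, lon -88°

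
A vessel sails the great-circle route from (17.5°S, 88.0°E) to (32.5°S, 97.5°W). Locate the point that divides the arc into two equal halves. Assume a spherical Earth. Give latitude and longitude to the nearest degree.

Convert each endpoint to a unit vector on the sphere (x = cos φ cos λ, y = cos φ sin λ, z = sin φ).
The central angle between the endpoints is δ = arccos(p₁·p₂) ≈ 2.264 rad (129.7°).
Interpolate at f = 1/2 with slerp weights a = sin((1−f)δ)/sin δ ≈ 1.177, b = sin(fδ)/sin δ ≈ 1.177.
p = a·p₁ + b·p₂ ≈ (-0.090, 0.138, -0.986); φ = arcsin(p_z) ≈ -80.52°, λ = atan2(p_y, p_x) ≈ 123.29°.

≈ (81°S, 123°E)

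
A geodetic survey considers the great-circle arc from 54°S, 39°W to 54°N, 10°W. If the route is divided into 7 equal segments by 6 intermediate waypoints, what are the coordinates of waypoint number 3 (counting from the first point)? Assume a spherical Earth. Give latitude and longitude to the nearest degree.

≈ 8°S, 26°W

Write both endpoints as unit vectors p₁, p₂ with components (cos φ cos λ, cos φ sin λ, sin φ).
The central angle between the endpoints is δ = arccos(p₁·p₂) ≈ 1.931 rad (110.6°).
Interpolate at f = 3/7 with slerp weights a = sin((1−f)δ)/sin δ ≈ 0.954, b = sin(fδ)/sin δ ≈ 0.787.
p = a·p₁ + b·p₂ ≈ (0.891, -0.433, -0.135); φ = arcsin(p_z) ≈ -7.77°, λ = atan2(p_y, p_x) ≈ -25.92°.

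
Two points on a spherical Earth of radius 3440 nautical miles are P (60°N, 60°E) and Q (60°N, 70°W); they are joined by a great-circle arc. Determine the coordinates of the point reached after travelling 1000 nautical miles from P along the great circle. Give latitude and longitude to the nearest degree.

Write both endpoints as unit vectors p₁, p₂ with components (cos φ cos λ, cos φ sin λ, sin φ).
The central angle between the endpoints is δ = arccos(p₁·p₂) ≈ 0.941 rad (53.9°). The total great-circle distance is δ·R ≈ 0.941 × 3440 ≈ 3236 nmi, so the target fraction is f = 1000/3236 ≈ 0.309.
Interpolate at f ≈ 0.309 with slerp weights a = sin((1−f)δ)/sin δ ≈ 0.749, b = sin(fδ)/sin δ ≈ 0.355.
p = a·p₁ + b·p₂ ≈ (0.248, 0.158, 0.956); φ = arcsin(p_z) ≈ 72.92°, λ = atan2(p_y, p_x) ≈ 32.45°.

≈ (73°N, 32°E)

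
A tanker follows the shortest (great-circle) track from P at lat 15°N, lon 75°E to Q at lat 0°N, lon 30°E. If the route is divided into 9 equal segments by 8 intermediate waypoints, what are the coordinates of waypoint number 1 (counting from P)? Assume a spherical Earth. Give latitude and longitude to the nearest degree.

≈ lat 14°N, lon 70°E

The haversine formula gives a central angle δ ≈ 0.819 rad (46.9°) between the endpoints.
Interpolate at f = 1/9 with slerp weights a = sin((1−f)δ)/sin δ ≈ 0.911, b = sin(fδ)/sin δ ≈ 0.124.
p = a·p₁ + b·p₂ ≈ (0.335, 0.912, 0.236); φ = arcsin(p_z) ≈ 13.64°, λ = atan2(p_y, p_x) ≈ 69.81°.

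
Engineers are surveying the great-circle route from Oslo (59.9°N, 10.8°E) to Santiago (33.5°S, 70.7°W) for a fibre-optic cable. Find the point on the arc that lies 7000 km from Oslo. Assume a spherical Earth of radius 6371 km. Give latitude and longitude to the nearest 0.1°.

≈ 11.8°N, 44.8°W

Write both endpoints as unit vectors p₁, p₂ with components (cos φ cos λ, cos φ sin λ, sin φ).
The central angle between the endpoints is δ = arccos(p₁·p₂) ≈ 2.000 rad (114.6°). The total great-circle distance is δ·R ≈ 2.000 × 6371 ≈ 12739 km, so the target fraction is f = 7000/12739 ≈ 0.550.
Interpolate at f ≈ 0.550 with slerp weights a = sin((1−f)δ)/sin δ ≈ 0.862, b = sin(fδ)/sin δ ≈ 0.979.
p = a·p₁ + b·p₂ ≈ (0.694, -0.690, 0.205); φ = arcsin(p_z) ≈ 11.84°, λ = atan2(p_y, p_x) ≈ -44.80°.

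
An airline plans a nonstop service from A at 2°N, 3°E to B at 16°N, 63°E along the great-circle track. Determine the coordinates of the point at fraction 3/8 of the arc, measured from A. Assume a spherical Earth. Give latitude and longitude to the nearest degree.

≈ 8°N, 25°E

Write both endpoints as unit vectors p₁, p₂ with components (cos φ cos λ, cos φ sin λ, sin φ).
The central angle between the endpoints is δ = arccos(p₁·p₂) ≈ 1.059 rad (60.7°).
Interpolate at f = 3/8 with slerp weights a = sin((1−f)δ)/sin δ ≈ 0.705, b = sin(fδ)/sin δ ≈ 0.444.
p = a·p₁ + b·p₂ ≈ (0.897, 0.417, 0.147); φ = arcsin(p_z) ≈ 8.45°, λ = atan2(p_y, p_x) ≈ 24.92°.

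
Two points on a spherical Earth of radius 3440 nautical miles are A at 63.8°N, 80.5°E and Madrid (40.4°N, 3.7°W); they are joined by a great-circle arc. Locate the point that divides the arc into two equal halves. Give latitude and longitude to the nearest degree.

≈ 59°N, 25°E

Write both endpoints as unit vectors p₁, p₂ with components (cos φ cos λ, cos φ sin λ, sin φ).
The central angle between the endpoints is δ = arccos(p₁·p₂) ≈ 0.908 rad (52.0°).
Interpolate at f = 1/2 with slerp weights a = sin((1−f)δ)/sin δ ≈ 0.556, b = sin(fδ)/sin δ ≈ 0.556.
p = a·p₁ + b·p₂ ≈ (0.463, 0.215, 0.860); φ = arcsin(p_z) ≈ 59.29°, λ = atan2(p_y, p_x) ≈ 24.88°.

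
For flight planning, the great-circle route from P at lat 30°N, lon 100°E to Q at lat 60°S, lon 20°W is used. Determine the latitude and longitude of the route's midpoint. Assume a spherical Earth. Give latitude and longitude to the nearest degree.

The haversine formula gives a central angle δ ≈ 2.278 rad (130.5°) between the endpoints.
Interpolate at f = 1/2 with slerp weights a = sin((1−f)δ)/sin δ ≈ 1.194, b = sin(fδ)/sin δ ≈ 1.194.
p = a·p₁ + b·p₂ ≈ (0.382, 0.814, -0.437); φ = arcsin(p_z) ≈ -25.92°, λ = atan2(p_y, p_x) ≈ 64.90°.

≈ lat 26°S, lon 65°E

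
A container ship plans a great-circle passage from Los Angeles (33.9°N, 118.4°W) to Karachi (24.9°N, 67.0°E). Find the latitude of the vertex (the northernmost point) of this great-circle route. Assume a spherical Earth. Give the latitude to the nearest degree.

The great circle lies in the plane with unit normal n̂ = (p₁ × p₂)/|p₁ × p₂|.
Here n̂_z ≈ -0.083; the vertex latitude is φ_max = arccos|n̂_z| ≈ 85.3°.
Check via Clairaut: cos φ_max = |cos φ₁| · sin C = cos(33.9°)·sin(5.7°) ≈ 0.083, again giving ≈ 85.3°.

≈ 85°N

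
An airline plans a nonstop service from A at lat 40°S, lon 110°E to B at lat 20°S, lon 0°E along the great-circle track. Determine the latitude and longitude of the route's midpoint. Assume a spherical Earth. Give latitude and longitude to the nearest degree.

Convert each endpoint to a unit vector on the sphere (x = cos φ cos λ, y = cos φ sin λ, z = sin φ).
The central angle between the endpoints is δ = arccos(p₁·p₂) ≈ 1.597 rad (91.5°).
Interpolate at f = 1/2 with slerp weights a = sin((1−f)δ)/sin δ ≈ 0.717, b = sin(fδ)/sin δ ≈ 0.717.
p = a·p₁ + b·p₂ ≈ (0.486, 0.516, -0.706); φ = arcsin(p_z) ≈ -44.89°, λ = atan2(p_y, p_x) ≈ 46.73°.

≈ lat 45°S, lon 47°E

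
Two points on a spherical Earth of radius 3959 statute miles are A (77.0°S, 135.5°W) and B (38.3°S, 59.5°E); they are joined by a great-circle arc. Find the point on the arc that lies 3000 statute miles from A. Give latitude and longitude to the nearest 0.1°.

≈ (59.1°S, 62.1°E)

The haversine formula gives a central angle δ ≈ 1.123 rad (64.3°) between the endpoints. The total great-circle distance is δ·R ≈ 1.123 × 3959 ≈ 4444 mi, so the target fraction is f = 3000/4444 ≈ 0.675.
Interpolate at f ≈ 0.675 with slerp weights a = sin((1−f)δ)/sin δ ≈ 0.396, b = sin(fδ)/sin δ ≈ 0.763.
p = a·p₁ + b·p₂ ≈ (0.240, 0.453, -0.858); φ = arcsin(p_z) ≈ -59.14°, λ = atan2(p_y, p_x) ≈ 62.08°.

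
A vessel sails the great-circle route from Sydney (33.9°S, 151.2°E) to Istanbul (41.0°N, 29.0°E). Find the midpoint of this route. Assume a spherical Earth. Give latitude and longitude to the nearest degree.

Convert each endpoint to a unit vector on the sphere (x = cos φ cos λ, y = cos φ sin λ, z = sin φ).
The central angle between the endpoints is δ = arccos(p₁·p₂) ≈ 2.346 rad (134.4°).
Interpolate at f = 1/2 with slerp weights a = sin((1−f)δ)/sin δ ≈ 1.290, b = sin(fδ)/sin δ ≈ 1.290.
p = a·p₁ + b·p₂ ≈ (-0.087, 0.988, 0.127); φ = arcsin(p_z) ≈ 7.29°, λ = atan2(p_y, p_x) ≈ 95.02°.

≈ 7°N, 95°E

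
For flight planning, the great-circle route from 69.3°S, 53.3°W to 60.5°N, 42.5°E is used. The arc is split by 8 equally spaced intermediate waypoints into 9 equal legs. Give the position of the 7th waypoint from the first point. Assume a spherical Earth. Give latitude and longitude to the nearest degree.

≈ 32°N, 19°E

Write both endpoints as unit vectors p₁, p₂ with components (cos φ cos λ, cos φ sin λ, sin φ).
The central angle between the endpoints is δ = arccos(p₁·p₂) ≈ 2.553 rad (146.3°).
Interpolate at f = 7/9 with slerp weights a = sin((1−f)δ)/sin δ ≈ 0.968, b = sin(fδ)/sin δ ≈ 1.649.
p = a·p₁ + b·p₂ ≈ (0.803, 0.274, 0.529); φ = arcsin(p_z) ≈ 31.95°, λ = atan2(p_y, p_x) ≈ 18.85°.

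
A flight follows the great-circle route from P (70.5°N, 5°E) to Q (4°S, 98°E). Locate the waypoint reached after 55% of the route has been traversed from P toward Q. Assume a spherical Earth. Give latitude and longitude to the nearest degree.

From cos δ = sin φ₁ sin φ₂ + cos φ₁ cos φ₂ cos Δλ, the central angle is δ ≈ 1.654 rad (94.8°).
Interpolate at f = 0.55 with slerp weights a = sin((1−f)δ)/sin δ ≈ 0.680, b = sin(fδ)/sin δ ≈ 0.792.
p = a·p₁ + b·p₂ ≈ (0.116, 0.802, 0.586); φ = arcsin(p_z) ≈ 35.84°, λ = atan2(p_y, p_x) ≈ 81.77°.

≈ (36°N, 82°E)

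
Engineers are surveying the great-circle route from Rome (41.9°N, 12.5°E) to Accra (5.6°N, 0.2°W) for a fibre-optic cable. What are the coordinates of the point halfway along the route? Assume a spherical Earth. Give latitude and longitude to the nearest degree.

Convert each endpoint to a unit vector on the sphere (x = cos φ cos λ, y = cos φ sin λ, z = sin φ).
The central angle between the endpoints is δ = arccos(p₁·p₂) ≈ 0.664 rad (38.0°).
Interpolate at f = 1/2 with slerp weights a = sin((1−f)δ)/sin δ ≈ 0.529, b = sin(fδ)/sin δ ≈ 0.529.
p = a·p₁ + b·p₂ ≈ (0.911, 0.083, 0.405); φ = arcsin(p_z) ≈ 23.88°, λ = atan2(p_y, p_x) ≈ 5.23°.

≈ 24°N, 5°E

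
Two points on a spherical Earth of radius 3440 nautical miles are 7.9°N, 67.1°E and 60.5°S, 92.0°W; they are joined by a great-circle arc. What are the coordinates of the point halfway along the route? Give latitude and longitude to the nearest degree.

Write both endpoints as unit vectors p₁, p₂ with components (cos φ cos λ, cos φ sin λ, sin φ).
The central angle between the endpoints is δ = arccos(p₁·p₂) ≈ 2.184 rad (125.1°).
Interpolate at f = 1/2 with slerp weights a = sin((1−f)δ)/sin δ ≈ 1.085, b = sin(fδ)/sin δ ≈ 1.085.
p = a·p₁ + b·p₂ ≈ (0.400, 0.456, -0.795); φ = arcsin(p_z) ≈ -52.68°, λ = atan2(p_y, p_x) ≈ 48.78°.

≈ 53°S, 49°E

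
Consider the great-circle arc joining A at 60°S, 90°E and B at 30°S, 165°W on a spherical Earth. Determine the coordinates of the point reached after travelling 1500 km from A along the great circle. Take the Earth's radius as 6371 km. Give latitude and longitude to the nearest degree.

Convert each endpoint to a unit vector on the sphere (x = cos φ cos λ, y = cos φ sin λ, z = sin φ).
The central angle between the endpoints is δ = arccos(p₁·p₂) ≈ 1.244 rad (71.3°). The total great-circle distance is δ·R ≈ 1.244 × 6371 ≈ 7926 km, so the target fraction is f = 1500/7926 ≈ 0.189.
Interpolate at f ≈ 0.189 with slerp weights a = sin((1−f)δ)/sin δ ≈ 0.893, b = sin(fδ)/sin δ ≈ 0.246.
p = a·p₁ + b·p₂ ≈ (-0.206, 0.391, -0.897); φ = arcsin(p_z) ≈ -63.74°, λ = atan2(p_y, p_x) ≈ 117.76°.

≈ 64°S, 118°E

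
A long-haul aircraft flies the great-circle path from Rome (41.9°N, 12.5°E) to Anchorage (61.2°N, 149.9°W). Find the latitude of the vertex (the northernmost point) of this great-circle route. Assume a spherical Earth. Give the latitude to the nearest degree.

≈ 84°N

The great circle lies in the plane with unit normal n̂ = (p₁ × p₂)/|p₁ × p₂|.
Here n̂_z ≈ -0.112; the vertex latitude is φ_max = arccos|n̂_z| ≈ 83.6°.
Check via Clairaut: cos φ_max = |cos φ₁| · sin C = cos(41.9°)·sin(8.6°) ≈ 0.112, again giving ≈ 83.6°.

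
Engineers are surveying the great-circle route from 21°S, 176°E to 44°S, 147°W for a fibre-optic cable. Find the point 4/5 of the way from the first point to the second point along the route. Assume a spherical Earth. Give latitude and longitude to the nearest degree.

≈ 40°S, 156°W

The haversine formula gives a central angle δ ≈ 0.668 rad (38.3°) between the endpoints.
Interpolate at f = 4/5 with slerp weights a = sin((1−f)δ)/sin δ ≈ 0.215, b = sin(fδ)/sin δ ≈ 0.822.
p = a·p₁ + b·p₂ ≈ (-0.696, -0.308, -0.648); φ = arcsin(p_z) ≈ -40.41°, λ = atan2(p_y, p_x) ≈ -156.13°.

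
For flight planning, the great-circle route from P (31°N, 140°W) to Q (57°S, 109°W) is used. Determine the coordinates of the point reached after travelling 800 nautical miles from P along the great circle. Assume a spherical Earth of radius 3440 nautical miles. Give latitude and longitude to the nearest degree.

The haversine formula gives a central angle δ ≈ 1.603 rad (91.8°) between the endpoints. The total great-circle distance is δ·R ≈ 1.603 × 3440 ≈ 5513 nmi, so the target fraction is f = 800/5513 ≈ 0.145.
Interpolate at f ≈ 0.145 with slerp weights a = sin((1−f)δ)/sin δ ≈ 0.980, b = sin(fδ)/sin δ ≈ 0.231.
p = a·p₁ + b·p₂ ≈ (-0.685, -0.659, 0.312); φ = arcsin(p_z) ≈ 18.15°, λ = atan2(p_y, p_x) ≈ -136.10°.

≈ (18°N, 136°W)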